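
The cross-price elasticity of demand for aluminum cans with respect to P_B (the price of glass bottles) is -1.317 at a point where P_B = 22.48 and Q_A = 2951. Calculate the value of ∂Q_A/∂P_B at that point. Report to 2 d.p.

-172.89

ε = (∂Q_A/∂P_B)·(P_B/Q_A) ⇒ ∂Q_A/∂P_B = ε·Q_A/P_B = -1.317 × 2951/22.48 ≈ -172.89.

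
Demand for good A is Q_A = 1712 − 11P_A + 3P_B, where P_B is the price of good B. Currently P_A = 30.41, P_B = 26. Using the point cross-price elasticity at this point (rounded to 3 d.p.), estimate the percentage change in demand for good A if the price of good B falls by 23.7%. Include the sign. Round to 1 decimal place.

-1.3%

At P_A = 30.41, P_B = 26: Q_A = 1455.49.
∂Q_A/∂P_B = 3.
ε = (∂Q_A/∂P_B)(P_B/Q_A) = 3.0000 × 26/1455.49 ≈ 0.054.
%ΔQ_A ≈ ε × %ΔP_B = 0.054 × (-23.7%) = -1.3%.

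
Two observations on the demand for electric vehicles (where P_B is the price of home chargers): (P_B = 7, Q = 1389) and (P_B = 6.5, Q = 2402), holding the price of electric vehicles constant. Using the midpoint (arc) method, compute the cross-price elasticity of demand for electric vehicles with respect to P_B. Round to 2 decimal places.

-7.21

ΔQ_A = 2402 − 1389 = 1013; ΔP_B = 6.5 − 7 = -0.5.
Midpoints: Q̄_A = 1895.5, P̄_B = 6.75.
ε = (ΔQ_A/Q̄_A)/(ΔP_B/P̄_B) = (1013/1895.5)/(-0.5/6.75) ≈ -7.21.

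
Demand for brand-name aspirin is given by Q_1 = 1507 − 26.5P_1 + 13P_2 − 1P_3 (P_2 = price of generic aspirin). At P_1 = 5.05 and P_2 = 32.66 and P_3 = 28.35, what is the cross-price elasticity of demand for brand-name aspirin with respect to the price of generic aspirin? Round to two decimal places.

0.24

At P_1 = 5.05 and P_2 = 32.66 and P_3 = 28.35: Q_1 = 1769.405.
∂Q_1/∂P_2 = 13.
ε = (∂Q_1/∂P_2)(P_2/Q_1) = 13 × (32.66/1769.405) ≈ 0.24.
Since ε > 0, brand-name aspirin and generic aspirin are substitutes.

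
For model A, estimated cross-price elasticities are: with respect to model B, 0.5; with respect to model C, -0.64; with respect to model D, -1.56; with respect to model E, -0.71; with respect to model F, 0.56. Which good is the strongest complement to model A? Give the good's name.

Complements have ε < 0. The most negative value is -1.56 (model D).

model D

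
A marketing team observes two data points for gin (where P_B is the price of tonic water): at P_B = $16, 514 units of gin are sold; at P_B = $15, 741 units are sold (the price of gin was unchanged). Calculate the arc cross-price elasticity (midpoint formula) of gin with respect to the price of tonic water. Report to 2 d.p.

ΔQ_A = 741 − 514 = 227; ΔP_B = 15 − 16 = -1.
Midpoints: Q̄_A = 627.5, P̄_B = 15.50.
ε = (ΔQ_A/Q̄_A)/(ΔP_B/P̄_B) = (227/627.5)/(-1/15.50) ≈ -5.61.
ε < 0: gin and tonic water are complements.

-5.61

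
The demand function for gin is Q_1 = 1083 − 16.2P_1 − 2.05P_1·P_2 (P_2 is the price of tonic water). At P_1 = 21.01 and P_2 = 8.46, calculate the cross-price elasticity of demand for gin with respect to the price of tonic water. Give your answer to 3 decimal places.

At P_1 = 21.01 and P_2 = 8.46: Q_1 = 378.262.
∂Q_1/∂P_2 = -2.05P_1 = -2.05(21.01) = -43.0705.
ε = (∂Q_1/∂P_2)(P_2/Q_1) = -43.0705 × (8.46/378.262) ≈ -0.963.

-0.963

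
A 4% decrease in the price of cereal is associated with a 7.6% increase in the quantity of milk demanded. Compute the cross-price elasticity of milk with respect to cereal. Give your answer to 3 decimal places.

ε = (%ΔQ of milk) / (%ΔP of cereal) = (7.6%) / (-4%) ≈ -1.900.
Negative cross-price elasticity: complements.

-1.900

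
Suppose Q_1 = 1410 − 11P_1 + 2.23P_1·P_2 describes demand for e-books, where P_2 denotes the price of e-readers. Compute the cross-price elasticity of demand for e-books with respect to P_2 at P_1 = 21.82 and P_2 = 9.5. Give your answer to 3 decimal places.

At P_1 = 21.82 and P_2 = 9.5: Q_1 = 1632.237.
∂Q_1/∂P_2 = 2.23P_1 = 2.23(21.82) = 48.6586.
ε = (∂Q_1/∂P_2)(P_2/Q_1) = 48.6586 × (9.5/1632.237) ≈ 0.283.

0.283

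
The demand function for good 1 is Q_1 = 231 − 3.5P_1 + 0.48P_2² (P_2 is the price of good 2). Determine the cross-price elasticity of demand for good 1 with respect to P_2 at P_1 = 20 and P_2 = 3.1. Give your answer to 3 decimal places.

0.056

At P_1 = 20 and P_2 = 3.1: Q_1 = 165.613.
∂Q_1/∂P_2 = 0.96P_2 = 0.96(3.1) = 2.9760.
ε = (∂Q_1/∂P_2)(P_2/Q_1) = 2.9760 × (3.1/165.613) ≈ 0.056.
ε > 0: substitutes.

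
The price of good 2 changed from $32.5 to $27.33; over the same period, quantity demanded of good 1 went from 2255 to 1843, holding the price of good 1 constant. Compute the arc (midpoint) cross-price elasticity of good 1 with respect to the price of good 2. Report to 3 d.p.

ΔQ_1 = 1843 − 2255 = -412; ΔP_2 = 27.33 − 32.5 = -5.17.
Midpoints: Q̄_1 = 2049.0, P̄_2 = 29.91.
ε = (ΔQ_1/Q̄_1)/(ΔP_2/P̄_2) = (-412/2049.0)/(-5.17/29.91) ≈ 1.163.
ε > 0: good 1 and good 2 are substitutes.

1.163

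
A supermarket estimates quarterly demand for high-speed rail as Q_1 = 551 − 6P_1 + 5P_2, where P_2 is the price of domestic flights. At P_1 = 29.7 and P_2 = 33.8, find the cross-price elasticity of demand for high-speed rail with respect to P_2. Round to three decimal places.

0.312

At P_1 = 29.7 and P_2 = 33.8: Q_1 = 541.8.
∂Q_1/∂P_2 = 5.
ε = (∂Q_1/∂P_2)(P_2/Q_1) = 5 × (33.8/541.8) ≈ 0.312.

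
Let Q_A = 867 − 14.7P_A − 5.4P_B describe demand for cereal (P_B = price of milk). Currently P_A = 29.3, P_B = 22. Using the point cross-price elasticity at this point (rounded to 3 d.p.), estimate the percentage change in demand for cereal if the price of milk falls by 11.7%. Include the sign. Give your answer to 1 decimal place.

4.4%

At P_A = 29.3, P_B = 22: Q_A = 317.49.
∂Q_A/∂P_B = -5.4.
ε = (∂Q_A/∂P_B)(P_B/Q_A) = -5.4000 × 22/317.49 ≈ -0.374.
%ΔQ_A ≈ ε × %ΔP_B = -0.374 × (-11.7%) = 4.4%.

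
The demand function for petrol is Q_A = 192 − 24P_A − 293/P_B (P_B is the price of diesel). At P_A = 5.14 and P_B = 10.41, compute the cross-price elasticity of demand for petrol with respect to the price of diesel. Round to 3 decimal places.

At P_A = 5.14 and P_B = 10.41: Q_A = 40.494.
∂Q_A/∂P_B = 293/P_B² = 2.7037.
ε = (∂Q_A/∂P_B)(P_B/Q_A) = 2.7037 × (10.41/40.494) ≈ 0.695.
ε > 0: substitutes.

0.695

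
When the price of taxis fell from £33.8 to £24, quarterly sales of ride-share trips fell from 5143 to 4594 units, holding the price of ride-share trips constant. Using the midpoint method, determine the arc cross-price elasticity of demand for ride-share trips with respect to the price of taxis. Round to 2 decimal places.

ΔQ_A = 4594 − 5143 = -549; ΔP_B = 24 − 33.8 = -9.8.
Midpoints: Q̄_A = 4868.5, P̄_B = 28.90.
ε = (ΔQ_A/Q̄_A)/(ΔP_B/P̄_B) = (-549/4868.5)/(-9.8/28.90) ≈ 0.33.
ε > 0: ride-share trips and taxis are substitutes.

0.33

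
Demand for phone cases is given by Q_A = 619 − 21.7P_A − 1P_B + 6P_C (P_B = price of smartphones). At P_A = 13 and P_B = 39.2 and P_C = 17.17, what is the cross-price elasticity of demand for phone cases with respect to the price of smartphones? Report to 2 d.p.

-0.10

At P_A = 13 and P_B = 39.2 and P_C = 17.17: Q_A = 400.72.
∂Q_A/∂P_B = -1.
ε = (∂Q_A/∂P_B)(P_B/Q_A) = -1 × (39.2/400.72) ≈ -0.10.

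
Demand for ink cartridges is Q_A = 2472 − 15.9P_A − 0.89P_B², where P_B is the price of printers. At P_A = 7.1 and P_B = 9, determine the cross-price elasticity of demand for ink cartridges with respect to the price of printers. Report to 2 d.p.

-0.06

At P_A = 7.1 and P_B = 9: Q_A = 2287.02.
∂Q_A/∂P_B = -1.78P_B = -1.78(9) = -16.0200.
ε = (∂Q_A/∂P_B)(P_B/Q_A) = -16.0200 × (9/2287.02) ≈ -0.06.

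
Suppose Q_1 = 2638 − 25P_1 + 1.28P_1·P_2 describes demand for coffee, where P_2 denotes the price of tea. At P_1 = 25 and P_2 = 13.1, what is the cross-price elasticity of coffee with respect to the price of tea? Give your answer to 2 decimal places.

0.17

At P_1 = 25 and P_2 = 13.1: Q_1 = 2432.2.
∂Q_1/∂P_2 = 1.28P_1 = 1.28(25) = 32.0000.
ε = (∂Q_1/∂P_2)(P_2/Q_1) = 32.0000 × (13.1/2432.2) ≈ 0.17.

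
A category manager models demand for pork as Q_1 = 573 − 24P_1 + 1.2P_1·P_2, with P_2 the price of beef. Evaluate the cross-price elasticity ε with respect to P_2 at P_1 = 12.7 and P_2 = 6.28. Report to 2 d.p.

0.26

At P_1 = 12.7 and P_2 = 6.28: Q_1 = 363.907.
∂Q_1/∂P_2 = 1.2P_1 = 1.2(12.7) = 15.2400.
ε = (∂Q_1/∂P_2)(P_2/Q_1) = 15.2400 × (6.28/363.907) ≈ 0.26.
ε > 0: substitutes.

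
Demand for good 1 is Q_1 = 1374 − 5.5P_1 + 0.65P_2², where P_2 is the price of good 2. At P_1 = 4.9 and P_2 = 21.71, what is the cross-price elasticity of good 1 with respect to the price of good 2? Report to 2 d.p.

At P_1 = 4.9 and P_2 = 21.71: Q_1 = 1653.411.
∂Q_1/∂P_2 = 1.3P_2 = 1.3(21.71) = 28.2230.
ε = (∂Q_1/∂P_2)(P_2/Q_1) = 28.2230 × (21.71/1653.411) ≈ 0.37.
ε > 0: substitutes.

0.37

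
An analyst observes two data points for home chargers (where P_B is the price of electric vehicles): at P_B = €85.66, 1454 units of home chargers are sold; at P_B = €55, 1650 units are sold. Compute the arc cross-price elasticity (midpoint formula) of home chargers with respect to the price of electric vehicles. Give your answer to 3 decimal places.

ΔQ_A = 1650 − 1454 = 196; ΔP_B = 55 − 85.66 = -30.66.
Midpoints: Q̄_A = 1552.0, P̄_B = 70.33.
ε = (ΔQ_A/Q̄_A)/(ΔP_B/P̄_B) = (196/1552.0)/(-30.66/70.33) ≈ -0.290.
ε < 0: home chargers and electric vehicles are complements.

-0.290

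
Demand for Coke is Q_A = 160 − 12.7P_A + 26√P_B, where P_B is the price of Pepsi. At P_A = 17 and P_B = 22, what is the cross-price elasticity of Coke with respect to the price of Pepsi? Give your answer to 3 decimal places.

At P_A = 17 and P_B = 22: Q_A = 66.051.
∂Q_A/∂P_B = 26/(2√P_B) = 26/(2√22) = 2.7716.
ε = (∂Q_A/∂P_B)(P_B/Q_A) = 2.7716 × (22/66.051) ≈ 0.923.
ε > 0: substitutes.

0.923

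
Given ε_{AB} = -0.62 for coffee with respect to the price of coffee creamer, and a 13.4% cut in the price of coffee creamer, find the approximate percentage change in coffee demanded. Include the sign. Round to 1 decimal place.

%ΔQ ≈ ε × %ΔP of coffee creamer = -0.62 × (-13.4%) = 8.3%.

8.3%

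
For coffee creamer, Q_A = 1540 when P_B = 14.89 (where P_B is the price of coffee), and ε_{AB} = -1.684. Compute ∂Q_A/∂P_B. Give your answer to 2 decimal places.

-174.17

ε = (∂Q_A/∂P_B)·(P_B/Q_A) ⇒ ∂Q_A/∂P_B = ε·Q_A/P_B = -1.684 × 1540/14.89 ≈ -174.17.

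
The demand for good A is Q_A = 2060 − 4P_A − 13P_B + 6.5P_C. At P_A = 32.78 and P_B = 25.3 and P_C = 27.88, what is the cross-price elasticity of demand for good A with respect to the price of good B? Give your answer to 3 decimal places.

At P_A = 32.78 and P_B = 25.3 and P_C = 27.88: Q_A = 1781.2.
∂Q_A/∂P_B = -13.
ε = (∂Q_A/∂P_B)(P_B/Q_A) = -13 × (25.3/1781.2) ≈ -0.185.
Since ε < 0, good A and good B are complements.

-0.185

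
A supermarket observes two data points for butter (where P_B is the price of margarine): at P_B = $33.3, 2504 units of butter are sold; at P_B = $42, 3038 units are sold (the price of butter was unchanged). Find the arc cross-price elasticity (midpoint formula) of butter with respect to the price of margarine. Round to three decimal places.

0.834

ΔQ_A = 3038 − 2504 = 534; ΔP_B = 42 − 33.3 = 8.7.
Midpoints: Q̄_A = 2771.0, P̄_B = 37.65.
ε = (ΔQ_A/Q̄_A)/(ΔP_B/P̄_B) = (534/2771.0)/(8.7/37.65) ≈ 0.834.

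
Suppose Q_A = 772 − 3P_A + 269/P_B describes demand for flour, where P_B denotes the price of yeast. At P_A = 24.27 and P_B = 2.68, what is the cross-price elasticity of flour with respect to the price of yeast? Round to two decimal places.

-0.13

At P_A = 24.27 and P_B = 2.68: Q_A = 799.563.
∂Q_A/∂P_B = −269/P_B² = -37.4527.
ε = (∂Q_A/∂P_B)(P_B/Q_A) = -37.4527 × (2.68/799.563) ≈ -0.13.
ε < 0: complements.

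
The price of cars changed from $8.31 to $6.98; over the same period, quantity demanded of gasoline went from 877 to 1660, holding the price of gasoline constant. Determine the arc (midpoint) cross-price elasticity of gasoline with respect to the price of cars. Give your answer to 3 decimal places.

-3.548

ΔQ_A = 1660 − 877 = 783; ΔP_B = 6.98 − 8.31 = -1.33.
Midpoints: Q̄_A = 1268.5, P̄_B = 7.65.
ε = (ΔQ_A/Q̄_A)/(ΔP_B/P̄_B) = (783/1268.5)/(-1.33/7.65) ≈ -3.548.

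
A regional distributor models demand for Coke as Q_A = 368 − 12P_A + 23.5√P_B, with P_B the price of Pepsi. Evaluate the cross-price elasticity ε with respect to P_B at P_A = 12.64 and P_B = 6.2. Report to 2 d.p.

0.11

At P_A = 12.64 and P_B = 6.2: Q_A = 274.835.
∂Q_A/∂P_B = 23.5/(2√P_B) = 23.5/(2√6.2) = 4.7189.
ε = (∂Q_A/∂P_B)(P_B/Q_A) = 4.7189 × (6.2/274.835) ≈ 0.11.
ε > 0: substitutes.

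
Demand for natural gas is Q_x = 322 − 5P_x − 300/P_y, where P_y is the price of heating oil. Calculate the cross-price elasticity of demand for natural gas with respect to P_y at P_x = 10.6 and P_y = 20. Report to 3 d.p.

At P_x = 10.6 and P_y = 20: Q_x = 254.
∂Q_x/∂P_y = 300/P_y² = 0.7500.
ε = (∂Q_x/∂P_y)(P_y/Q_x) = 0.7500 × (20/254) ≈ 0.059.
ε > 0: substitutes.

0.059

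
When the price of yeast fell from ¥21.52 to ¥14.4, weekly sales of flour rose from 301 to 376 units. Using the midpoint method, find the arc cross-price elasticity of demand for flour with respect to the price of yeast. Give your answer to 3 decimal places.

ΔQ_A = 376 − 301 = 75; ΔP_B = 14.4 − 21.52 = -7.12.
Midpoints: Q̄_A = 338.5, P̄_B = 17.96.
ε = (ΔQ_A/Q̄_A)/(ΔP_B/P̄_B) = (75/338.5)/(-7.12/17.96) ≈ -0.559.
ε < 0: flour and yeast are complements.

-0.559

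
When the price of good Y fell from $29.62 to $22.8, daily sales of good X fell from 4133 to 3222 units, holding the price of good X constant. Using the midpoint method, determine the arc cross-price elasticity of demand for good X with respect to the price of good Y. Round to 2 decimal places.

ΔQ_X = 3222 − 4133 = -911; ΔP_Y = 22.8 − 29.62 = -6.82.
Midpoints: Q̄_X = 3677.5, P̄_Y = 26.21.
ε = (ΔQ_X/Q̄_X)/(ΔP_Y/P̄_Y) = (-911/3677.5)/(-6.82/26.21) ≈ 0.95.

0.95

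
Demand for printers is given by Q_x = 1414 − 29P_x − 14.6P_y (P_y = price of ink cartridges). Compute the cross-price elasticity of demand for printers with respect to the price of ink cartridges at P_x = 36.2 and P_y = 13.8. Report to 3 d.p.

-1.238

At P_x = 36.2 and P_y = 13.8: Q_x = 162.72.
∂Q_x/∂P_y = -14.6.
ε = (∂Q_x/∂P_y)(P_y/Q_x) = -14.6 × (13.8/162.72) ≈ -1.238.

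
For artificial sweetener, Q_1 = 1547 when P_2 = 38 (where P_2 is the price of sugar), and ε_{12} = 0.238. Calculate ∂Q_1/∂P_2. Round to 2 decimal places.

ε = (∂Q_1/∂P_2)·(P_2/Q_1) ⇒ ∂Q_1/∂P_2 = ε·Q_1/P_2 = 0.238 × 1547/38 ≈ 9.69.

9.69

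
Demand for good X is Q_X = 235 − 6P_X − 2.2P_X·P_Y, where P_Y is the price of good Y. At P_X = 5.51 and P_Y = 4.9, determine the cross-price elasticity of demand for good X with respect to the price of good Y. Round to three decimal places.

At P_X = 5.51 and P_Y = 4.9: Q_X = 142.542.
∂Q_X/∂P_Y = -2.2P_X = -2.2(5.51) = -12.1220.
ε = (∂Q_X/∂P_Y)(P_Y/Q_X) = -12.1220 × (4.9/142.542) ≈ -0.417.
ε < 0: complements.

-0.417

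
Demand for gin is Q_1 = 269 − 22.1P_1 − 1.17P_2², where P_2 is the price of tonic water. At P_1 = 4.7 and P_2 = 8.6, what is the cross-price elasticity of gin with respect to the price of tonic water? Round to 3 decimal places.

At P_1 = 4.7 and P_2 = 8.6: Q_1 = 78.597.
∂Q_1/∂P_2 = -2.34P_2 = -2.34(8.6) = -20.1240.
ε = (∂Q_1/∂P_2)(P_2/Q_1) = -20.1240 × (8.6/78.597) ≈ -2.202.
ε < 0: complements.

-2.202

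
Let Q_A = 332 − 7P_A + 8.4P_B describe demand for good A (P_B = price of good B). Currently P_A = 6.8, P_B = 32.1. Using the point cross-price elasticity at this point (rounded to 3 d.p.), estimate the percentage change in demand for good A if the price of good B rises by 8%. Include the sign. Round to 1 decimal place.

3.9%

At P_A = 6.8, P_B = 32.1: Q_A = 554.04.
∂Q_A/∂P_B = 8.4.
ε = (∂Q_A/∂P_B)(P_B/Q_A) = 8.4000 × 32.1/554.04 ≈ 0.487.
%ΔQ_A ≈ ε × %ΔP_B = 0.487 × (8%) = 3.9%.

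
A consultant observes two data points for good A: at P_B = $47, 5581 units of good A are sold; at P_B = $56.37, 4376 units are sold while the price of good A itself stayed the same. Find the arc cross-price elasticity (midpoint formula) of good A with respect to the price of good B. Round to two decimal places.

ΔQ_A = 4376 − 5581 = -1205; ΔP_B = 56.37 − 47 = 9.37.
Midpoints: Q̄_A = 4978.5, P̄_B = 51.69.
ε = (ΔQ_A/Q̄_A)/(ΔP_B/P̄_B) = (-1205/4978.5)/(9.37/51.69) ≈ -1.34.
ε < 0: good A and good B are complements.

-1.34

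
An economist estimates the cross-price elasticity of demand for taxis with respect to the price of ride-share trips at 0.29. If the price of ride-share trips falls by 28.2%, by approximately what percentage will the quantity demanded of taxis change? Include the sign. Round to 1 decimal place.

%ΔQ ≈ ε × %ΔP of ride-share trips = 0.29 × (-28.2%) = -8.2%.

-8.2%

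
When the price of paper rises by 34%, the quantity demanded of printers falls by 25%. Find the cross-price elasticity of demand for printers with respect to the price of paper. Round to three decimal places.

ε = (%ΔQ of printers) / (%ΔP of paper) = (-25%) / (34%) ≈ -0.735.

-0.735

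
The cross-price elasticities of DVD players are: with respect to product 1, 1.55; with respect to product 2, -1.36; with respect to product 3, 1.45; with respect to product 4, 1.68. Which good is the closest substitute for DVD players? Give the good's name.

product 4

Substitutes have ε > 0. Among the positive values, 1.68 (product 4) is largest.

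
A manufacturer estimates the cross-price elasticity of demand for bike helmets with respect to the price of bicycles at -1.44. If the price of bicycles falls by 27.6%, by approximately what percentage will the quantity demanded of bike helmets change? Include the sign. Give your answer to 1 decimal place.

%ΔQ ≈ ε × %ΔP of bicycles = -1.44 × (-27.6%) = 39.7%.

39.7%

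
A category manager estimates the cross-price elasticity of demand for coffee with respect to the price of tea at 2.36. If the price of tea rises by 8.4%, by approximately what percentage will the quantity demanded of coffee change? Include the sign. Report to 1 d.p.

19.8%

%ΔQ ≈ ε × %ΔP of tea = 2.36 × (8.4%) = 19.8%.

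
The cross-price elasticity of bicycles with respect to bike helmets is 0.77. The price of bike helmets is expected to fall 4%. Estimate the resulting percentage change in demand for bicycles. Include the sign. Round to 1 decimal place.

-3.1%

%ΔQ ≈ ε × %ΔP of bike helmets = 0.77 × (-4%) = -3.1%.
Demand for bicycles falls by about 3.1%.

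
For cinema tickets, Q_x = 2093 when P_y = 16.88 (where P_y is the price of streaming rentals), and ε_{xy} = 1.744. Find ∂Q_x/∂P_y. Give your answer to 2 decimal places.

ε = (∂Q_x/∂P_y)·(P_y/Q_x) ⇒ ∂Q_x/∂P_y = ε·Q_x/P_y = 1.744 × 2093/16.88 ≈ 216.24.

216.24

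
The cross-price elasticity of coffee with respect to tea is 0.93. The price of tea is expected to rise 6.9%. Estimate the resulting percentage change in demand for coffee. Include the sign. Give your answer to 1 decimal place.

6.4%

%ΔQ ≈ ε × %ΔP of tea = 0.93 × (6.9%) = 6.4%.
Demand for coffee rises by about 6.4%.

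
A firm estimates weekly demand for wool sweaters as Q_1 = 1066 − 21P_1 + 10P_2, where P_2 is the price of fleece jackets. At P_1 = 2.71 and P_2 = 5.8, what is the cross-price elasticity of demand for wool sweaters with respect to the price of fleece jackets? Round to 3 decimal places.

At P_1 = 2.71 and P_2 = 5.8: Q_1 = 1067.09.
∂Q_1/∂P_2 = 10.
ε = (∂Q_1/∂P_2)(P_2/Q_1) = 10 × (5.8/1067.09) ≈ 0.054.

0.054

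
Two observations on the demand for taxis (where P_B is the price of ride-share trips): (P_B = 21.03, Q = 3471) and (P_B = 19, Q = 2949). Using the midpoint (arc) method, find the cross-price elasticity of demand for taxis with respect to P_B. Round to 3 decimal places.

ΔQ_A = 2949 − 3471 = -522; ΔP_B = 19 − 21.03 = -2.03.
Midpoints: Q̄_A = 3210.0, P̄_B = 20.02.
ε = (ΔQ_A/Q̄_A)/(ΔP_B/P̄_B) = (-522/3210.0)/(-2.03/20.02) ≈ 1.603.

1.603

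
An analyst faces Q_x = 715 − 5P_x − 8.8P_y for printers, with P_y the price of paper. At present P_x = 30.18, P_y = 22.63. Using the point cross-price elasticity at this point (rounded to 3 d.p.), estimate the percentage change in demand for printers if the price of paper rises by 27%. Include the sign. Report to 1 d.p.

At P_x = 30.18, P_y = 22.63: Q_x = 364.956.
∂Q_x/∂P_y = -8.8.
ε = (∂Q_x/∂P_y)(P_y/Q_x) = -8.8000 × 22.63/364.956 ≈ -0.546.
%ΔQ_x ≈ ε × %ΔP_y = -0.546 × (27%) = -14.7%.

-14.7%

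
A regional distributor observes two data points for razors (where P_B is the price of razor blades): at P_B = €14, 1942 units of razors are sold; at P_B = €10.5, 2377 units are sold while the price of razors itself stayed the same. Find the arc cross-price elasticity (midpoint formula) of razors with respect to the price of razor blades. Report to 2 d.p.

ΔQ_A = 2377 − 1942 = 435; ΔP_B = 10.5 − 14 = -3.5.
Midpoints: Q̄_A = 2159.5, P̄_B = 12.25.
ε = (ΔQ_A/Q̄_A)/(ΔP_B/P̄_B) = (435/2159.5)/(-3.5/12.25) ≈ -0.71.

-0.71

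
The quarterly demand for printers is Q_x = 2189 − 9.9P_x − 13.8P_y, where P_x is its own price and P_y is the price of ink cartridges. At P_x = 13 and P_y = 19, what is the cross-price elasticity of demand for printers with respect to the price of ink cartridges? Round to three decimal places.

-0.146

At P_x = 13 and P_y = 19: Q_x = 1798.1.
∂Q_x/∂P_y = -13.8.
ε = (∂Q_x/∂P_y)(P_y/Q_x) = -13.8 × (19/1798.1) ≈ -0.146.
Since ε < 0, printers and ink cartridges are complements.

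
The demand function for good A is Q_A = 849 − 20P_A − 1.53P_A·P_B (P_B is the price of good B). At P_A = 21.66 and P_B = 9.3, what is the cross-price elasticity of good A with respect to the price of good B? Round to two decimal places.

-2.86

At P_A = 21.66 and P_B = 9.3: Q_A = 107.600.
∂Q_A/∂P_B = -1.53P_A = -1.53(21.66) = -33.1398.
ε = (∂Q_A/∂P_B)(P_B/Q_A) = -33.1398 × (9.3/107.600) ≈ -2.86.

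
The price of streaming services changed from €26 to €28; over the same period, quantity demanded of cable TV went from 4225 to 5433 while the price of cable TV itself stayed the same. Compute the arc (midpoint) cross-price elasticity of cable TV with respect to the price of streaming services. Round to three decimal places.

3.377

ΔQ_A = 5433 − 4225 = 1208; ΔP_B = 28 − 26 = 2.
Midpoints: Q̄_A = 4829.0, P̄_B = 27.00.
ε = (ΔQ_A/Q̄_A)/(ΔP_B/P̄_B) = (1208/4829.0)/(2/27.00) ≈ 3.377.
ε > 0: cable TV and streaming services are substitutes.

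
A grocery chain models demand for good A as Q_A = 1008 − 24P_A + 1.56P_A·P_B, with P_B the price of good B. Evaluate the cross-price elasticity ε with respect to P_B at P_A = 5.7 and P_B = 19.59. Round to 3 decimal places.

0.167

At P_A = 5.7 and P_B = 19.59: Q_A = 1045.394.
∂Q_A/∂P_B = 1.56P_A = 1.56(5.7) = 8.8920.
ε = (∂Q_A/∂P_B)(P_B/Q_A) = 8.8920 × (19.59/1045.394) ≈ 0.167.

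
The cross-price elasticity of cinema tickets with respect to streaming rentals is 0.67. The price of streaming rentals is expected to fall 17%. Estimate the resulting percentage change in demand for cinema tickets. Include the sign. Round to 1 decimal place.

%ΔQ ≈ ε × %ΔP of streaming rentals = 0.67 × (-17%) = -11.4%.
Demand for cinema tickets falls by about 11.4%.

-11.4%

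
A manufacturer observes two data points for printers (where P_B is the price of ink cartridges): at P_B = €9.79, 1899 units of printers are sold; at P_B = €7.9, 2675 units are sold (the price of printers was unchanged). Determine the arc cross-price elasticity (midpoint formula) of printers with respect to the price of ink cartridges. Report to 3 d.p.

-1.588

ΔQ_A = 2675 − 1899 = 776; ΔP_B = 7.9 − 9.79 = -1.89.
Midpoints: Q̄_A = 2287.0, P̄_B = 8.84.
ε = (ΔQ_A/Q̄_A)/(ΔP_B/P̄_B) = (776/2287.0)/(-1.89/8.84) ≈ -1.588.
ε < 0: printers and ink cartridges are complements.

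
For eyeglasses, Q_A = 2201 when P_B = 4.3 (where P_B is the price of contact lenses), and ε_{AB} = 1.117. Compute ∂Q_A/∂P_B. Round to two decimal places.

ε = (∂Q_A/∂P_B)·(P_B/Q_A) ⇒ ∂Q_A/∂P_B = ε·Q_A/P_B = 1.117 × 2201/4.3 ≈ 571.75.

571.75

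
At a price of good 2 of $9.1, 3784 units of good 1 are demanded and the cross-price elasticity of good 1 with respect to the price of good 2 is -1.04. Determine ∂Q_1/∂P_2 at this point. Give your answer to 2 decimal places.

-432.46

ε = (∂Q_1/∂P_2)·(P_2/Q_1) ⇒ ∂Q_1/∂P_2 = ε·Q_1/P_2 = -1.04 × 3784/9.1 ≈ -432.46.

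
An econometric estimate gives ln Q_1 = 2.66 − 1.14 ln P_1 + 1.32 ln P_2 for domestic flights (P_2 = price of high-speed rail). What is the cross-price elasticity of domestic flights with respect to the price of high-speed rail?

1.32

In a log-linear (constant-elasticity) demand function, the coefficient on ln P_2 is the cross-price elasticity.
ε = 1.32. Positive, so domestic flights and high-speed rail are substitutes.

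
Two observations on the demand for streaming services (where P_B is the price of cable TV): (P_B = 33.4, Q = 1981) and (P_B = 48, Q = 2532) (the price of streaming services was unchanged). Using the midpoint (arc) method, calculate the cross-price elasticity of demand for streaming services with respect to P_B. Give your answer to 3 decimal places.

0.681

ΔQ_A = 2532 − 1981 = 551; ΔP_B = 48 − 33.4 = 14.6.
Midpoints: Q̄_A = 2256.5, P̄_B = 40.70.
ε = (ΔQ_A/Q̄_A)/(ΔP_B/P̄_B) = (551/2256.5)/(14.6/40.70) ≈ 0.681.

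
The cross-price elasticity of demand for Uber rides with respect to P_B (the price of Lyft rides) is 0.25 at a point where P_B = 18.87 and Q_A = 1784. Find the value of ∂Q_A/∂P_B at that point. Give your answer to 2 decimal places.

ε = (∂Q_A/∂P_B)·(P_B/Q_A) ⇒ ∂Q_A/∂P_B = ε·Q_A/P_B = 0.25 × 1784/18.87 ≈ 23.64.

23.64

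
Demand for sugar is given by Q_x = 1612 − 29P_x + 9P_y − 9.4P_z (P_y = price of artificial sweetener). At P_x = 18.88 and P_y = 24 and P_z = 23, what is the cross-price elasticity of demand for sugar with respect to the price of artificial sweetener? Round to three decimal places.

0.203

At P_x = 18.88 and P_y = 24 and P_z = 23: Q_x = 1064.28.
∂Q_x/∂P_y = 9.
ε = (∂Q_x/∂P_y)(P_y/Q_x) = 9 × (24/1064.28) ≈ 0.203.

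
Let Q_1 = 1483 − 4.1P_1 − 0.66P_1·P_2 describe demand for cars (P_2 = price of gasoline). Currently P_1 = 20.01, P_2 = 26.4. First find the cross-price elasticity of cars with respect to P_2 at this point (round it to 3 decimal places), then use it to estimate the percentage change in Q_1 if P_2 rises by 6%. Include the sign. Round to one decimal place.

At P_1 = 20.01, P_2 = 26.4: Q_1 = 1052.305.
∂Q_1/∂P_2 = -0.66P_1 = -13.2066.
ε = (∂Q_1/∂P_2)(P_2/Q_1) = -13.2066 × 26.4/1052.305 ≈ -0.331.
%ΔQ_1 ≈ ε × %ΔP_2 = -0.331 × (6%) = -2.0%.

-2.0%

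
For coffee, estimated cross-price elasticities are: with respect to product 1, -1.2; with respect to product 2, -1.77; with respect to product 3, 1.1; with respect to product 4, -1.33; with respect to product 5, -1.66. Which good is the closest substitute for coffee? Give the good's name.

product 3

Substitutes have ε > 0. Among the positive values, 1.1 (product 3) is largest.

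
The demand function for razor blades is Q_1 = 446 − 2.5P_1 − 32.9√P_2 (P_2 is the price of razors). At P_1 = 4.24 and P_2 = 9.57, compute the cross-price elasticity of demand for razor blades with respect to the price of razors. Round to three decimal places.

-0.153

At P_1 = 4.24 and P_2 = 9.57: Q_1 = 333.622.
∂Q_1/∂P_2 = -32.9/(2√P_2) = -32.9/(2√9.57) = -5.3175.
ε = (∂Q_1/∂P_2)(P_2/Q_1) = -5.3175 × (9.57/333.622) ≈ -0.153.
ε < 0: complements.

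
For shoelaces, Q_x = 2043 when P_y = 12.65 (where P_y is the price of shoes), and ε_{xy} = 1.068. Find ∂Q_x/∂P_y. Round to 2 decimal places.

172.48

ε = (∂Q_x/∂P_y)·(P_y/Q_x) ⇒ ∂Q_x/∂P_y = ε·Q_x/P_y = 1.068 × 2043/12.65 ≈ 172.48.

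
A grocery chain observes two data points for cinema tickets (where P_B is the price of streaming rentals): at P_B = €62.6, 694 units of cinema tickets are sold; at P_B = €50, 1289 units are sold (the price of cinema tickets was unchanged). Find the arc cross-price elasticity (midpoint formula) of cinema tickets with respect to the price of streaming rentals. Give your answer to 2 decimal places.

-2.68

ΔQ_A = 1289 − 694 = 595; ΔP_B = 50 − 62.6 = -12.6.
Midpoints: Q̄_A = 991.5, P̄_B = 56.30.
ε = (ΔQ_A/Q̄_A)/(ΔP_B/P̄_B) = (595/991.5)/(-12.6/56.30) ≈ -2.68.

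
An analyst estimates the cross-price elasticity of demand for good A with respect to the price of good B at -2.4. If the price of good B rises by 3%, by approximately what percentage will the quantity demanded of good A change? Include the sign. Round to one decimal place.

-7.2%

%ΔQ ≈ ε × %ΔP of good B = -2.4 × (3%) = -7.2%.
Demand for good A falls by about 7.2%.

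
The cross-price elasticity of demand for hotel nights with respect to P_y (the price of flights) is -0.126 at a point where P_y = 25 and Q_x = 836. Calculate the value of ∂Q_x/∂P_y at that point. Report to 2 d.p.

-4.21

ε = (∂Q_x/∂P_y)·(P_y/Q_x) ⇒ ∂Q_x/∂P_y = ε·Q_x/P_y = -0.126 × 836/25 ≈ -4.21.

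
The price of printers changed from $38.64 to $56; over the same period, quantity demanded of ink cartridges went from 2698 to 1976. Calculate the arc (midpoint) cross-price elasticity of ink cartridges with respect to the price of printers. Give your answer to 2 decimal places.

ΔQ_A = 1976 − 2698 = -722; ΔP_B = 56 − 38.64 = 17.36.
Midpoints: Q̄_A = 2337.0, P̄_B = 47.32.
ε = (ΔQ_A/Q̄_A)/(ΔP_B/P̄_B) = (-722/2337.0)/(17.36/47.32) ≈ -0.84.
ε < 0: ink cartridges and printers are complements.

-0.84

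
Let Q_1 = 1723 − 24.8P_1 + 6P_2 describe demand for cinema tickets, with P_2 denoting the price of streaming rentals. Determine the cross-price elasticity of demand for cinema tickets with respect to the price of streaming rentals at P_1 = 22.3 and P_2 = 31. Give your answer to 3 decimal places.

At P_1 = 22.3 and P_2 = 31: Q_1 = 1355.96.
∂Q_1/∂P_2 = 6.
ε = (∂Q_1/∂P_2)(P_2/Q_1) = 6 × (31/1355.96) ≈ 0.137.
Since ε > 0, cinema tickets and streaming rentals are substitutes.

0.137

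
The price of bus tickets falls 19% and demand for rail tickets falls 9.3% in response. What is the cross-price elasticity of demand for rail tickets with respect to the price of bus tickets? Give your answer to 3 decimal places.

ε = (%ΔQ of rail tickets) / (%ΔP of bus tickets) = (-9.3%) / (-19%) ≈ 0.489.
Positive cross-price elasticity: substitutes.

0.489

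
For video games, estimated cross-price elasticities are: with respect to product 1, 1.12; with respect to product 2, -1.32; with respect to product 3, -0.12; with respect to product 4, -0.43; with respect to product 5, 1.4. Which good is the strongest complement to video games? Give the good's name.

product 2

Complements have ε < 0. The most negative value is -1.32 (product 2).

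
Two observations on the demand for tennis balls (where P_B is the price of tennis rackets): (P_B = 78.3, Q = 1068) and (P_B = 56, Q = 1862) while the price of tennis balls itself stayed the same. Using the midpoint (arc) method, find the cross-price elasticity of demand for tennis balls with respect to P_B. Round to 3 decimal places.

ΔQ_A = 1862 − 1068 = 794; ΔP_B = 56 − 78.3 = -22.3.
Midpoints: Q̄_A = 1465.0, P̄_B = 67.15.
ε = (ΔQ_A/Q̄_A)/(ΔP_B/P̄_B) = (794/1465.0)/(-22.3/67.15) ≈ -1.632.
ε < 0: tennis balls and tennis rackets are complements.

-1.632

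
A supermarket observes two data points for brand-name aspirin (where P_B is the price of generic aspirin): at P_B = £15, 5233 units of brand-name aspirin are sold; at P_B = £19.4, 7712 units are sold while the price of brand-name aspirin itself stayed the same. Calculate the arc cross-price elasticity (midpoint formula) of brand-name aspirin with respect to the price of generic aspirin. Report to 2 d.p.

1.50

ΔQ_A = 7712 − 5233 = 2479; ΔP_B = 19.4 − 15 = 4.4.
Midpoints: Q̄_A = 6472.5, P̄_B = 17.20.
ε = (ΔQ_A/Q̄_A)/(ΔP_B/P̄_B) = (2479/6472.5)/(4.4/17.20) ≈ 1.50.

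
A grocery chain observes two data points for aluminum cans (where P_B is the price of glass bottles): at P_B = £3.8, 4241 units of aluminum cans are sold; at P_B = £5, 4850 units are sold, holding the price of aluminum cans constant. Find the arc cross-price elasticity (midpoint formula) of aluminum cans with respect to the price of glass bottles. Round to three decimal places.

0.491

ΔQ_A = 4850 − 4241 = 609; ΔP_B = 5 − 3.8 = 1.2.
Midpoints: Q̄_A = 4545.5, P̄_B = 4.40.
ε = (ΔQ_A/Q̄_A)/(ΔP_B/P̄_B) = (609/4545.5)/(1.2/4.40) ≈ 0.491.
ε > 0: aluminum cans and glass bottles are substitutes.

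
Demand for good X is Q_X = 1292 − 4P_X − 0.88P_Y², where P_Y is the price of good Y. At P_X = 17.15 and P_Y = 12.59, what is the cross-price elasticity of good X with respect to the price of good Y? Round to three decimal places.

-0.257

At P_X = 17.15 and P_Y = 12.59: Q_X = 1083.913.
∂Q_X/∂P_Y = -1.76P_Y = -1.76(12.59) = -22.1584.
ε = (∂Q_X/∂P_Y)(P_Y/Q_X) = -22.1584 × (12.59/1083.913) ≈ -0.257.
ε < 0: complements.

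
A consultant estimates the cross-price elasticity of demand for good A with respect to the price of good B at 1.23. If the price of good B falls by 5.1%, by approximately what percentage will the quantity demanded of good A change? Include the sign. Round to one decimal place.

-6.3%

%ΔQ ≈ ε × %ΔP of good B = 1.23 × (-5.1%) = -6.3%.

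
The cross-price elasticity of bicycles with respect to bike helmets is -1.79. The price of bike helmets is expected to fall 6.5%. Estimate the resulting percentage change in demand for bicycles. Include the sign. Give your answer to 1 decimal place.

11.6%

%ΔQ ≈ ε × %ΔP of bike helmets = -1.79 × (-6.5%) = 11.6%.
Demand for bicycles rises by about 11.6%.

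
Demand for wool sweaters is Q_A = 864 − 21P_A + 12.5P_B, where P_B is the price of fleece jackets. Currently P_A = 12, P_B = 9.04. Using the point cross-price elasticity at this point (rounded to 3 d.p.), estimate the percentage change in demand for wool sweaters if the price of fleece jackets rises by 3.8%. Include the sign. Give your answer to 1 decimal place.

At P_A = 12, P_B = 9.04: Q_A = 725.
∂Q_A/∂P_B = 12.5.
ε = (∂Q_A/∂P_B)(P_B/Q_A) = 12.5000 × 9.04/725 ≈ 0.156.
%ΔQ_A ≈ ε × %ΔP_B = 0.156 × (3.8%) = 0.6%.

0.6%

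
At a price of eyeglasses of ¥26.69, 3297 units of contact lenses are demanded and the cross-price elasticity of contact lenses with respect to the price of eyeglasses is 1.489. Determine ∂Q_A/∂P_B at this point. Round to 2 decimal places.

183.94

ε = (∂Q_A/∂P_B)·(P_B/Q_A) ⇒ ∂Q_A/∂P_B = ε·Q_A/P_B = 1.489 × 3297/26.69 ≈ 183.94.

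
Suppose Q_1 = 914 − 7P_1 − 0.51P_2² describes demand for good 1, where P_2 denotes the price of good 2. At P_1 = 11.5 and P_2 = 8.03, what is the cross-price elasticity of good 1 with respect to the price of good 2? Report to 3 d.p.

At P_1 = 11.5 and P_2 = 8.03: Q_1 = 800.615.
∂Q_1/∂P_2 = -1.02P_2 = -1.02(8.03) = -8.1906.
ε = (∂Q_1/∂P_2)(P_2/Q_1) = -8.1906 × (8.03/800.615) ≈ -0.082.
ε < 0: complements.

-0.082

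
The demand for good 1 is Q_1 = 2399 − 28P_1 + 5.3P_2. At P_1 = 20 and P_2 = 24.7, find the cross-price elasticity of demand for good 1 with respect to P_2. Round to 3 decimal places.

0.066

At P_1 = 20 and P_2 = 24.7: Q_1 = 1969.91.
∂Q_1/∂P_2 = 5.3.
ε = (∂Q_1/∂P_2)(P_2/Q_1) = 5.3 × (24.7/1969.91) ≈ 0.066.
Since ε > 0, good 1 and good 2 are substitutes.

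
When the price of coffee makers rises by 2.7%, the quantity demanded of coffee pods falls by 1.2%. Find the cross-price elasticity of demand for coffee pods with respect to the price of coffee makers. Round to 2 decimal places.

ε = (%ΔQ of coffee pods) / (%ΔP of coffee makers) = (-1.2%) / (2.7%) ≈ -0.44.
Negative cross-price elasticity: complements.

-0.44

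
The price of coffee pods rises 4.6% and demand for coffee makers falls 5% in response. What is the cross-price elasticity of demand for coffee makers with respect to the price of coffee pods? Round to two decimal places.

-1.09

ε = (%ΔQ of coffee makers) / (%ΔP of coffee pods) = (-5%) / (4.6%) ≈ -1.09.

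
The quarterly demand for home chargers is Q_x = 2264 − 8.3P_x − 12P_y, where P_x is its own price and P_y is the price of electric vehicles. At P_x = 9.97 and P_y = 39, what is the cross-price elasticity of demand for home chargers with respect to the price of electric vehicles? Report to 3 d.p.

At P_x = 9.97 and P_y = 39: Q_x = 1713.249.
∂Q_x/∂P_y = -12.
ε = (∂Q_x/∂P_y)(P_y/Q_x) = -12 × (39/1713.249) ≈ -0.273.

-0.273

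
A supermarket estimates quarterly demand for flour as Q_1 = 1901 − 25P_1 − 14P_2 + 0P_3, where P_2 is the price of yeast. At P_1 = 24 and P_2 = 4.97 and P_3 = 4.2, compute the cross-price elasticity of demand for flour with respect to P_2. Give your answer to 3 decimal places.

At P_1 = 24 and P_2 = 4.97 and P_3 = 4.2: Q_1 = 1231.42.
∂Q_1/∂P_2 = -14.
ε = (∂Q_1/∂P_2)(P_2/Q_1) = -14 × (4.97/1231.42) ≈ -0.057.
Since ε < 0, flour and yeast are complements.

-0.057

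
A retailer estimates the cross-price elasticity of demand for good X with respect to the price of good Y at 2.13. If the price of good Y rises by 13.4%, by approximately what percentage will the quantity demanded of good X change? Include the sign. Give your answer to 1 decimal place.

28.5%

%ΔQ ≈ ε × %ΔP of good Y = 2.13 × (13.4%) = 28.5%.
Demand for good X rises by about 28.5%.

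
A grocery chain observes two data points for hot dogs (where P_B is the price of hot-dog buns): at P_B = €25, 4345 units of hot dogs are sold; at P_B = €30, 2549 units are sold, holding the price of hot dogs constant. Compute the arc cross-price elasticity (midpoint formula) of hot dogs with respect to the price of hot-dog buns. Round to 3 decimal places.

ΔQ_A = 2549 − 4345 = -1796; ΔP_B = 30 − 25 = 5.
Midpoints: Q̄_A = 3447.0, P̄_B = 27.50.
ε = (ΔQ_A/Q̄_A)/(ΔP_B/P̄_B) = (-1796/3447.0)/(5/27.50) ≈ -2.866.
ε < 0: hot dogs and hot-dog buns are complements.

-2.866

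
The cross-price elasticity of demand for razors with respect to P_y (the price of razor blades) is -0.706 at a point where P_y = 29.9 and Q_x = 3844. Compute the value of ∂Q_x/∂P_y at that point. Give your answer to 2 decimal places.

ε = (∂Q_x/∂P_y)·(P_y/Q_x) ⇒ ∂Q_x/∂P_y = ε·Q_x/P_y = -0.706 × 3844/29.9 ≈ -90.76.

-90.76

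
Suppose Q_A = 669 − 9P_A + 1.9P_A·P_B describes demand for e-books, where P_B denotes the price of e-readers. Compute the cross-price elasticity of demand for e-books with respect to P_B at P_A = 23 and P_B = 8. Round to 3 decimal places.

At P_A = 23 and P_B = 8: Q_A = 811.6.
∂Q_A/∂P_B = 1.9P_A = 1.9(23) = 43.7000.
ε = (∂Q_A/∂P_B)(P_B/Q_A) = 43.7000 × (8/811.6) ≈ 0.431.

0.431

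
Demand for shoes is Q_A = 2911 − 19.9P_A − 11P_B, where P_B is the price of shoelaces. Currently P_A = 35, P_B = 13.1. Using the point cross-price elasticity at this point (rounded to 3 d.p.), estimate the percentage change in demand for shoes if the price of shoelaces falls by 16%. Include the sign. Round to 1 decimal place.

1.1%

At P_A = 35, P_B = 13.1: Q_A = 2070.4.
∂Q_A/∂P_B = -11.
ε = (∂Q_A/∂P_B)(P_B/Q_A) = -11.0000 × 13.1/2070.4 ≈ -0.070.
%ΔQ_A ≈ ε × %ΔP_B = -0.070 × (-16%) = 1.1%.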